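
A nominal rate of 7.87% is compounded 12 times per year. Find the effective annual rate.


Formula: EAR = (1 + r/m)^m - 1
Period rate: r/m = 0.0787 / 12 = 0.006558
Compounding: (1 + 0.006558)^12 = 1.081602
EAR = 1.081602 - 1 = 0.081602

0.081602


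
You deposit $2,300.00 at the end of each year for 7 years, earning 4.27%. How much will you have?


Formula: FV = PMT * ((1+r)^n - 1) / r
Growth factor: (1 + 0.0427)^7 = 1.340033
Numerator: 1.340033 - 1 = 0.340033
FV = $2,300.00 * 0.340033 / 0.0427 = $18,315.61

$18,315.61


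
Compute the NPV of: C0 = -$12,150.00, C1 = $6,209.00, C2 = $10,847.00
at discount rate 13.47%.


Formula: NPV = C0 + C1/(1+r) + C2/(1+r)^2
Discount C1: $6,209.00 / (1 + 0.1347) = $5,471.93
Discount C2: $10,847.00 / (1 + 0.1347)^2 = $8,424.57
NPV = -$12,150.00 + $5,471.93 + $8,424.57 = $1,746.50

$1,746.50


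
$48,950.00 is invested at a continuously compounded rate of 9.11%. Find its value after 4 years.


Formula: FV = P * e^(r*t)
Exponent: r*t = 0.0911 * 4 = 0.3644
e^(0.3644) = 1.43965
FV = $48,950.00 * 1.43965 = $70,470.87

$70,470.87


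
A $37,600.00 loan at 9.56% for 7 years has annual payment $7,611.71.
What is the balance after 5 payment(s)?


Formula: Balance = PV*(1+r)^k - PMT*((1+r)^k - 1)/r
Growth: (1 + 0.0956)^5 = 1.578556
Accumulated factor: ((1+r)^k - 1)/r = 6.051846
Balance = $37,600.00 * 1.578556 - $7,611.71 * 6.051846
Balance = $13,288.83

$13,288.83


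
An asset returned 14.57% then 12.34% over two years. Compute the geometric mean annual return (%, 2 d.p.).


Formula: Geometric mean = ((1+r1)*(1+r2))^(1/2) - 1
Product: (1 + 0.1457) * (1 + 0.1234) = 1.1457 * 1.1234 = 1.287079
Square root: 1.287079^0.5 = 1.134495
Geometric mean = 1.134495 - 1 = 0.134495
As percentage: 13.45%

13.45%


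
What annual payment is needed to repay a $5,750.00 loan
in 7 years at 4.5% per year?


Formula: PMT = PV * r / (1 - (1+r)^(-n))
Denominator: 1 - (1 + 0.045)^(-7) = 0.265172
Numerator: $5,750.00 * 0.045 = 258.75
PMT = 258.75 / 0.265172 = $975.78

$975.78


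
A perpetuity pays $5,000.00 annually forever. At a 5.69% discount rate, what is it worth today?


Formula: PV = C / r
Substituting: PV = $5,000.00 / 0.0569
PV = $87,873.46

$87,873.46


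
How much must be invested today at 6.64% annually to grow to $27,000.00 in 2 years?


Formula: PV = FV / (1 + r)^n
Substituting: PV = $27,000.00 / (1 + 0.0664)^2
Discount factor: (1.0664)^2 = 1.137209
PV = $27,000.00 / 1.137209 = $23,742.34

$23,742.34


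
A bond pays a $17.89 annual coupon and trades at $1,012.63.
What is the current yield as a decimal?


Formula: Current yield = annual coupon / price
Substituting: CY = $17.89 / $1,012.63
CY = 0.017667

0.017667


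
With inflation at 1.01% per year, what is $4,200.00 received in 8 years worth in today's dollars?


Formula: Real value = nominal / (1 + inflation)^years
Price level: (1 + 0.0101)^8 = 1.083715
Real value = $4,200.00 / 1.083715 = $3,875.56

$3,875.56


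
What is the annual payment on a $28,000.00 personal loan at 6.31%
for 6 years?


Formula: PMT = PV * r / (1 - (1+r)^(-n))
Denominator: 1 - (1 + 0.0631)^(-6) = 0.307284
Numerator: $28,000.00 * 0.0631 = 1766.8
PMT = 1766.8 / 0.307284 = $5,749.73

$5,749.73


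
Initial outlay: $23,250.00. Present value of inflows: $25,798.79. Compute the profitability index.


Formula: PI = PV(cash flows) / initial investment
Substituting: PI = $25,798.79 / $23,250.00
PI = 1.1096

1.1096


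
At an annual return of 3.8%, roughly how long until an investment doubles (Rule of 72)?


Formula: Years ≈ 72 / r
Substituting: Years ≈ 72 / 3.8
Years ≈ 18.9

18.9 years


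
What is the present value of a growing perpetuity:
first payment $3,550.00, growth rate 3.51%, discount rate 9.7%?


Formula: PV = C / (r - g)
Spread: r - g = 0.097 - 0.0351 = 0.0619
Substituting: PV = $3,550.00 / 0.0619
PV = $57,350.57

$57,350.57


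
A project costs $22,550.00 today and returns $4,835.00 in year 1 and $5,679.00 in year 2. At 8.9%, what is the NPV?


Formula: NPV = C0 + C1/(1+r) + C2/(1+r)^2
Discount C1: $4,835.00 / (1 + 0.089) = $4,439.85
Discount C2: $5,679.00 / (1 + 0.089)^2 = $4,788.68
NPV = -$22,550.00 + $4,439.85 + $4,788.68 = -$13,321.46

-$13,321.46


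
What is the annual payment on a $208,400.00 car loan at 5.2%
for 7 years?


Formula: PMT = PV * r / (1 - (1+r)^(-n))
Denominator: 1 - (1 + 0.052)^(-7) = 0.298723
Numerator: $208,400.00 * 0.052 = 10836.8
PMT = 10836.8 / 0.298723 = $36,277.13

$36,277.13


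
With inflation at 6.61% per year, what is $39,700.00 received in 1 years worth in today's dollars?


Formula: Real value = nominal / (1 + inflation)^years
Price level: (1 + 0.0661)^1 = 1.0661
Real value = $39,700.00 / 1.0661 = $37,238.53

$37,238.53


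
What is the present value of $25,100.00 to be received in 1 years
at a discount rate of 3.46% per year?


Formula: PV = FV / (1 + r)^n
Substituting: PV = $25,100.00 / (1 + 0.0346)^1
Discount factor: (1.0346)^1 = 1.0346
PV = $25,100.00 / 1.0346 = $24,260.58

$24,260.58


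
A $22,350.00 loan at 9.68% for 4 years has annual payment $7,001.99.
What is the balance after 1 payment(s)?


Formula: Balance = PV*(1+r)^k - PMT*((1+r)^k - 1)/r
Growth: (1 + 0.0968)^1 = 1.0968
Accumulated factor: ((1+r)^k - 1)/r = 1.0
Balance = $22,350.00 * 1.0968 - $7,001.99 * 1.0
Balance = $17,511.49

$17,511.49


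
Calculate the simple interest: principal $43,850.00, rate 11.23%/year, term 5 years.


Formula: I = P * r * t
Substituting: I = $43,850.00 * 0.1123 * 5
Step: I = $43,850.00 * 0.5615
I = $24,621.78

$24,621.78


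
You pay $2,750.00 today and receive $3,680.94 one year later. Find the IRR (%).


Formula: IRR = C1/C0 - 1
Substituting: IRR = $3,680.94 / $2,750.00 - 1
Ratio: 1.338524 - 1 = 0.338524
IRR = 33.8524%

33.8524%


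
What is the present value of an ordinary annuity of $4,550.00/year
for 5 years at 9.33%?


Formula: PV = PMT * (1 - (1+r)^(-n)) / r
Discount factor: (1 + 0.0933)^(-5) = 0.640182
Bracket: 1 - 0.640182 = 0.359818
PV = $4,550.00 * 0.359818 / 0.0933 = $17,547.41

$17,547.41


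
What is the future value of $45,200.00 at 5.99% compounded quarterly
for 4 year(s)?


Formula: FV = P * (1 + r/m)^(m*t)
Period rate: r/m = 0.0599 / 4 = 0.014975
Total periods: m*t = 4 * 4 = 16
Growth factor: (1 + 0.014975)^16 = 1.268486
FV = $45,200.00 * 1.268486 = $57,335.55

$57,335.55


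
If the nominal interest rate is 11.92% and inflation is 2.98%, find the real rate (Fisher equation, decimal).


Formula: (1 + r_real) = (1 + r_nom) / (1 + inflation)
Substituting: (1 + r_real) = 1.1192 / 1.0298
(1 + r_real) = 1.086813
r_real = 1.086813 - 1 = 0.086813

0.086813


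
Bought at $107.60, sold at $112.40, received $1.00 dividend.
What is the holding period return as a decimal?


Formula: HPR = (P1 - P0 + D) / P0
Gain: $112.40 - $107.60 + $1.00 = $5.80
HPR = $5.80 / $107.60 = 0.0539

0.0539


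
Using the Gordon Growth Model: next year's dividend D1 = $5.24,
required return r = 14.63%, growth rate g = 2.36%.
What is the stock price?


Formula: P = D1 / (r - g)
Spread: r - g = 0.1463 - 0.0236 = 0.1227
Substituting: P = $5.24 / 0.1227
P = $42.71

$42.71


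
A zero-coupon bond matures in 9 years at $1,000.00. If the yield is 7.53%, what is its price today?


Formula: Price = FV / (1 + r)^n
Substituting: Price = $1,000.00 / (1 + 0.0753)^9
Discount factor: (1.0753)^9 = 1.922059
Price = $1,000.00 / 1.922059 = $520.28

$520.28


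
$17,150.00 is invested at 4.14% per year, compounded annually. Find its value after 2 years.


Formula: FV = P * (1 + r)^n
Substituting: FV = $17,150.00 * (1 + 0.0414)^2
Growth factor: (1.0414)^2 = 1.084514
FV = $17,150.00 * 1.084514 = $18,599.41

$18,599.41


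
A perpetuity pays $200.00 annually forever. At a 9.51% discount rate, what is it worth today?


Formula: PV = C / r
Substituting: PV = $200.00 / 0.0951
PV = $2,103.05

$2,103.05


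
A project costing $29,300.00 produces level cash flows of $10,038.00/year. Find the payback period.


Formula: Payback = investment / annual cash flow
Substituting: Payback = $29,300.00 / $10,038.00
Payback = 2.9189 years

2.9189 years


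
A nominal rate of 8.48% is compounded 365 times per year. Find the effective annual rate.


Formula: EAR = (1 + r/m)^m - 1
Period rate: r/m = 0.0848 / 365 = 0.000232
Compounding: (1 + 0.000232)^365 = 1.088489
EAR = 1.088489 - 1 = 0.088489

0.088489


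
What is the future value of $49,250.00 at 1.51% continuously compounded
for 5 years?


Formula: FV = P * e^(r*t)
Exponent: r*t = 0.0151 * 5 = 0.0755
e^(0.0755) = 1.078423
FV = $49,250.00 * 1.078423 = $53,112.34

$53,112.34


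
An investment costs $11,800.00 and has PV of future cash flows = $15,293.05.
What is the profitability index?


Formula: PI = PV(cash flows) / initial investment
Substituting: PI = $15,293.05 / $11,800.00
PI = 1.296

1.296


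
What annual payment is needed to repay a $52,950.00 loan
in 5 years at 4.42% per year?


Formula: PMT = PV * r / (1 - (1+r)^(-n))
Denominator: 1 - (1 + 0.0442)^(-5) = 0.19447
Numerator: $52,950.00 * 0.0442 = 2340.39
PMT = 2340.39 / 0.19447 = $12,034.69

$12,034.69


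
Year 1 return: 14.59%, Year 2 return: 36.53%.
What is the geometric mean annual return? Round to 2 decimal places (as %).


Formula: Geometric mean = ((1+r1)*(1+r2))^(1/2) - 1
Product: (1 + 0.1459) * (1 + 0.3653) = 1.1459 * 1.3653 = 1.564497
Square root: 1.564497^0.5 = 1.250799
Geometric mean = 1.250799 - 1 = 0.250799
As percentage: 25.08%

25.08%


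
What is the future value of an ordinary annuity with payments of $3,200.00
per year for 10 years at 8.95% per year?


Formula: FV = PMT * ((1+r)^n - 1) / r
Growth factor: (1 + 0.0895)^10 = 2.356527
Numerator: 2.356527 - 1 = 1.356527
FV = $3,200.00 * 1.356527 / 0.0895 = $48,501.51

$48,501.51


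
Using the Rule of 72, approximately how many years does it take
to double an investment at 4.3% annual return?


Formula: Years ≈ 72 / r
Substituting: Years ≈ 72 / 4.3
Years ≈ 16.7

16.7 years


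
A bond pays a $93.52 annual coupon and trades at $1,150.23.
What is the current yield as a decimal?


Formula: Current yield = annual coupon / price
Substituting: CY = $93.52 / $1,150.23
CY = 0.081305

0.081305


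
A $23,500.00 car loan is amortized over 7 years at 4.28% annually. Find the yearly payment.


Formula: PMT = PV * r / (1 - (1+r)^(-n))
Denominator: 1 - (1 + 0.0428)^(-7) = 0.254251
Numerator: $23,500.00 * 0.0428 = 1005.8
PMT = 1005.8 / 0.254251 = $3,955.94

$3,955.94


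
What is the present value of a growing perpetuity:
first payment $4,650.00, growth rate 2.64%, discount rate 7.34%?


Formula: PV = C / (r - g)
Spread: r - g = 0.0734 - 0.0264 = 0.047
Substituting: PV = $4,650.00 / 0.047
PV = $98,936.17

$98,936.17


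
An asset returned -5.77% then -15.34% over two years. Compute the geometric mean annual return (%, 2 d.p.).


Formula: Geometric mean = ((1+r1)*(1+r2))^(1/2) - 1
Product: (1 + -0.0577) * (1 + -0.1534) = 0.9423 * 0.8466 = 0.797751
Square root: 0.797751^0.5 = 0.893169
Geometric mean = 0.893169 - 1 = -0.106831
As percentage: -10.68%

-10.68%


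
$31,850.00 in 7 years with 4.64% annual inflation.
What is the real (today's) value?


Formula: Real value = nominal / (1 + inflation)^years
Price level: (1 + 0.0464)^7 = 1.373675
Real value = $31,850.00 / 1.373675 = $23,185.97

$23,185.97


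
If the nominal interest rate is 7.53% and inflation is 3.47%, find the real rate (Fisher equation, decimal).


Formula: (1 + r_real) = (1 + r_nom) / (1 + inflation)
Substituting: (1 + r_real) = 1.0753 / 1.0347
(1 + r_real) = 1.039238
r_real = 1.039238 - 1 = 0.039238

0.039238


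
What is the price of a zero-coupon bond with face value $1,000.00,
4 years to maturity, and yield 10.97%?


Formula: Price = FV / (1 + r)^n
Substituting: Price = $1,000.00 / (1 + 0.1097)^4
Discount factor: (1.1097)^4 = 1.51643
Price = $1,000.00 / 1.51643 = $659.44

$659.44


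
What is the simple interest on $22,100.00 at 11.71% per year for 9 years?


Formula: I = P * r * t
Substituting: I = $22,100.00 * 0.1171 * 9
Step: I = $22,100.00 * 1.0539
I = $23,291.19

$23,291.19


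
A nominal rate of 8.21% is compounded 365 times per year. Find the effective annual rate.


Formula: EAR = (1 + r/m)^m - 1
Period rate: r/m = 0.0821 / 365 = 0.000225
Compounding: (1 + 0.000225)^365 = 1.085554
EAR = 1.085554 - 1 = 0.085554

0.085554


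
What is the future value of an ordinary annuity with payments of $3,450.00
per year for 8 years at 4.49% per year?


Formula: FV = PMT * ((1+r)^n - 1) / r
Growth factor: (1 + 0.0449)^8 = 1.421012
Numerator: 1.421012 - 1 = 0.421012
FV = $3,450.00 * 0.421012 / 0.0449 = $32,349.50

$32,349.50


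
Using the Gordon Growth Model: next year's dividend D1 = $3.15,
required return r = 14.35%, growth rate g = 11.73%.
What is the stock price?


Formula: P = D1 / (r - g)
Spread: r - g = 0.1435 - 0.1173 = 0.0262
Substituting: P = $3.15 / 0.0262
P = $120.23

$120.23


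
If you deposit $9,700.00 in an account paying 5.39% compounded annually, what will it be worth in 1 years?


Formula: FV = P * (1 + r)^n
Substituting: FV = $9,700.00 * (1 + 0.0539)^1
Growth factor: (1.0539)^1 = 1.0539
FV = $9,700.00 * 1.0539 = $10,222.83

$10,222.83


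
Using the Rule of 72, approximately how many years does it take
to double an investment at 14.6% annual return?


Formula: Years ≈ 72 / r
Substituting: Years ≈ 72 / 14.6
Years ≈ 4.9

4.9 years


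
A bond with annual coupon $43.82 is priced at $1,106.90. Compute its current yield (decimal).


Formula: Current yield = annual coupon / price
Substituting: CY = $43.82 / $1,106.90
CY = 0.039588

0.039588


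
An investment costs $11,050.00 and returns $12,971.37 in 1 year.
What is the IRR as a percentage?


Formula: IRR = C1/C0 - 1
Substituting: IRR = $12,971.37 / $11,050.00 - 1
Ratio: 1.17388 - 1 = 0.17388
IRR = 17.388%

17.388%


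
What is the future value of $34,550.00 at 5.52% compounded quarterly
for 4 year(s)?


Formula: FV = P * (1 + r/m)^(m*t)
Period rate: r/m = 0.0552 / 4 = 0.0138
Total periods: m*t = 4 * 4 = 16
Growth factor: (1 + 0.0138)^16 = 1.245193
FV = $34,550.00 * 1.245193 = $43,021.41

$43,021.41


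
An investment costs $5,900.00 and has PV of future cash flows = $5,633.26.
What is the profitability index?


Formula: PI = PV(cash flows) / initial investment
Substituting: PI = $5,633.26 / $5,900.00
PI = 0.9548

0.9548


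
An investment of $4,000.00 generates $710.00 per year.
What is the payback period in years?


Formula: Payback = investment / annual cash flow
Substituting: Payback = $4,000.00 / $710.00
Payback = 5.6338 years

5.6338 years


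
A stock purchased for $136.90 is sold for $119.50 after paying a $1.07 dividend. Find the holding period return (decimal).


Formula: HPR = (P1 - P0 + D) / P0
Gain: $119.50 - $136.90 + $1.07 = -$16.33
HPR = -$16.33 / $136.90 = -0.1193

-0.1193


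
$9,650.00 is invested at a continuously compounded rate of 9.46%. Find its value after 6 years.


Formula: FV = P * e^(r*t)
Exponent: r*t = 0.0946 * 6 = 0.5676
e^(0.5676) = 1.764028
FV = $9,650.00 * 1.764028 = $17,022.87

$17,022.87


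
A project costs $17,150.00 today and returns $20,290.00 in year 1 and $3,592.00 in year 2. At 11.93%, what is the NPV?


Formula: NPV = C0 + C1/(1+r) + C2/(1+r)^2
Discount C1: $20,290.00 / (1 + 0.1193) = $18,127.40
Discount C2: $3,592.00 / (1 + 0.1193)^2 = $2,867.10
NPV = -$17,150.00 + $18,127.40 + $2,867.10 = $3,844.50

$3,844.50


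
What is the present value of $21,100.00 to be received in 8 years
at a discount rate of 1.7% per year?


Formula: PV = FV / (1 + r)^n
Substituting: PV = $21,100.00 / (1 + 0.017)^8
Discount factor: (1.017)^8 = 1.144373
PV = $21,100.00 / 1.144373 = $18,438.04

$18,438.04


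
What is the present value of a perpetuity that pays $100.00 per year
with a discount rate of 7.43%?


Formula: PV = C / r
Substituting: PV = $100.00 / 0.0743
PV = $1,345.90

$1,345.90


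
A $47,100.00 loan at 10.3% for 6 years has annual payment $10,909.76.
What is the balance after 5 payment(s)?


Formula: Balance = PV*(1+r)^k - PMT*((1+r)^k - 1)/r
Growth: (1 + 0.103)^5 = 1.632592
Accumulated factor: ((1+r)^k - 1)/r = 6.141666
Balance = $47,100.00 * 1.632592 - $10,909.76 * 6.141666
Balance = $9,890.96

$9,890.96


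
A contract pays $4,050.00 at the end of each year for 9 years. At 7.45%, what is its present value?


Formula: PV = PMT * (1 - (1+r)^(-n)) / r
Discount factor: (1 + 0.0745)^(-9) = 0.523772
Bracket: 1 - 0.523772 = 0.476228
PV = $4,050.00 * 0.476228 / 0.0745 = $25,888.91

$25,888.91


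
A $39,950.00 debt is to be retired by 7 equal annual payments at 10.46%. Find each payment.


Formula: PMT = PV * r / (1 - (1+r)^(-n))
Denominator: 1 - (1 + 0.1046)^(-7) = 0.501615
Numerator: $39,950.00 * 0.1046 = 4178.77
PMT = 4178.77 / 0.501615 = $8,330.63

$8,330.63


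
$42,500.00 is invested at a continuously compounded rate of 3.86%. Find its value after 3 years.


Formula: FV = P * e^(r*t)
Exponent: r*t = 0.0386 * 3 = 0.1158
e^(0.1158) = 1.122771
FV = $42,500.00 * 1.122771 = $47,717.78

$47,717.78


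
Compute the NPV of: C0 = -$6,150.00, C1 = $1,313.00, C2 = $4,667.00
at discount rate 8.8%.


Formula: NPV = C0 + C1/(1+r) + C2/(1+r)^2
Discount C1: $1,313.00 / (1 + 0.088) = $1,206.80
Discount C2: $4,667.00 / (1 + 0.088)^2 = $3,942.58
NPV = -$6,150.00 + $1,206.80 + $3,942.58 = -$1,000.62

-$1,000.62


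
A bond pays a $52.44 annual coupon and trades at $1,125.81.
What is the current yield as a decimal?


Formula: Current yield = annual coupon / price
Substituting: CY = $52.44 / $1,125.81
CY = 0.04658

0.04658


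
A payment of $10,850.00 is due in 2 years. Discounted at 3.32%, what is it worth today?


Formula: PV = FV / (1 + r)^n
Substituting: PV = $10,850.00 / (1 + 0.0332)^2
Discount factor: (1.0332)^2 = 1.067502
PV = $10,850.00 / 1.067502 = $10,163.91

$10,163.91


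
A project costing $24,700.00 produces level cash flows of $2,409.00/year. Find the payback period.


Formula: Payback = investment / annual cash flow
Substituting: Payback = $24,700.00 / $2,409.00
Payback = 10.2532 years

10.2532 years


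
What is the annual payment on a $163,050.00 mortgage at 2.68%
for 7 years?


Formula: PMT = PV * r / (1 - (1+r)^(-n))
Denominator: 1 - (1 + 0.0268)^(-7) = 0.169004
Numerator: $163,050.00 * 0.0268 = 4369.74
PMT = 4369.74 / 0.169004 = $25,855.85

$25,855.85


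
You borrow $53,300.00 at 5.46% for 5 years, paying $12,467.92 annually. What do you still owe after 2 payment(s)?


Formula: Balance = PV*(1+r)^k - PMT*((1+r)^k - 1)/r
Growth: (1 + 0.0546)^2 = 1.112181
Accumulated factor: ((1+r)^k - 1)/r = 2.0546
Balance = $53,300.00 * 1.112181 - $12,467.92 * 2.0546
Balance = $33,662.67

$33,662.67


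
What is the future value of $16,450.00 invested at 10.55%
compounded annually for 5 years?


Formula: FV = P * (1 + r)^n
Substituting: FV = $16,450.00 * (1 + 0.1055)^5
Growth factor: (1.1055)^5 = 1.651177
FV = $16,450.00 * 1.651177 = $27,161.87

$27,161.87


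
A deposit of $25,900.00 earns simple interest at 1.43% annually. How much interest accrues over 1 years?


Formula: I = P * r * t
Substituting: I = $25,900.00 * 0.0143 * 1
Step: I = $25,900.00 * 0.0143
I = $370.37

$370.37


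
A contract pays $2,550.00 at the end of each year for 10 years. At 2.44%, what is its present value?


Formula: PV = PMT * (1 - (1+r)^(-n)) / r
Discount factor: (1 + 0.0244)^(-10) = 0.785786
Bracket: 1 - 0.785786 = 0.214214
PV = $2,550.00 * 0.214214 / 0.0244 = $22,387.12

$22,387.12


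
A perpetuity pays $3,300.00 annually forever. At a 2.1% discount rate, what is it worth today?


Formula: PV = C / r
Substituting: PV = $3,300.00 / 0.021
PV = $157,142.86

$157,142.86


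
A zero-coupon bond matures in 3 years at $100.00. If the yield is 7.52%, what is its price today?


Formula: Price = FV / (1 + r)^n
Substituting: Price = $100.00 / (1 + 0.0752)^3
Discount factor: (1.0752)^3 = 1.24299
Price = $100.00 / 1.24299 = $80.45

$80.45


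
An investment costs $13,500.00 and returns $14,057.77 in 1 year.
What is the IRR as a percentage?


Formula: IRR = C1/C0 - 1
Substituting: IRR = $14,057.77 / $13,500.00 - 1
Ratio: 1.041316 - 1 = 0.041316
IRR = 4.1316%

4.1316%


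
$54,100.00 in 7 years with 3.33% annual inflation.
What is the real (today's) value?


Formula: Real value = nominal / (1 + inflation)^years
Price level: (1 + 0.0333)^7 = 1.257723
Real value = $54,100.00 / 1.257723 = $43,014.24

$43,014.24


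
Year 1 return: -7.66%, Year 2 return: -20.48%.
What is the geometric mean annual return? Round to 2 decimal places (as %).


Formula: Geometric mean = ((1+r1)*(1+r2))^(1/2) - 1
Product: (1 + -0.0766) * (1 + -0.2048) = 0.9234 * 0.7952 = 0.734288
Square root: 0.734288^0.5 = 0.856906
Geometric mean = 0.856906 - 1 = -0.143094
As percentage: -14.31%

-14.31%


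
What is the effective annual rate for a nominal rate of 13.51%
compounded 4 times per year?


Formula: EAR = (1 + r/m)^m - 1
Period rate: r/m = 0.1351 / 4 = 0.033775
Compounding: (1 + 0.033775)^4 = 1.1421
EAR = 1.1421 - 1 = 0.1421

0.1421


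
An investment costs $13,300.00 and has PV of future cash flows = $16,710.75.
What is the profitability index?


Formula: PI = PV(cash flows) / initial investment
Substituting: PI = $16,710.75 / $13,300.00
PI = 1.2564

1.2564


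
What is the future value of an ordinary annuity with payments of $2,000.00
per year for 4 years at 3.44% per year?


Formula: FV = PMT * ((1+r)^n - 1) / r
Growth factor: (1 + 0.0344)^4 = 1.144864
Numerator: 1.144864 - 1 = 0.144864
FV = $2,000.00 * 0.144864 / 0.0344 = $8,422.35

$8,422.35


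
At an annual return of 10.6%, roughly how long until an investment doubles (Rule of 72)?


Formula: Years ≈ 72 / r
Substituting: Years ≈ 72 / 10.6
Years ≈ 6.8

6.8 years


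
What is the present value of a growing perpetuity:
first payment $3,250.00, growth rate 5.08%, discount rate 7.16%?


Formula: PV = C / (r - g)
Spread: r - g = 0.0716 - 0.0508 = 0.0208
Substituting: PV = $3,250.00 / 0.0208
PV = $156,250.00

$156,250.00


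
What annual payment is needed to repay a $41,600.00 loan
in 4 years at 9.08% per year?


Formula: PMT = PV * r / (1 - (1+r)^(-n))
Denominator: 1 - (1 + 0.0908)^(-4) = 0.293651
Numerator: $41,600.00 * 0.0908 = 3777.28
PMT = 3777.28 / 0.293651 = $12,863.17

$12,863.17


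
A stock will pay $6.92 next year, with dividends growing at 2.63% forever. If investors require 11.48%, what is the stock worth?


Formula: P = D1 / (r - g)
Spread: r - g = 0.1148 - 0.0263 = 0.0885
Substituting: P = $6.92 / 0.0885
P = $78.19

$78.19


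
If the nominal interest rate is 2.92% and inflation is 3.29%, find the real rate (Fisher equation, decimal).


Formula: (1 + r_real) = (1 + r_nom) / (1 + inflation)
Substituting: (1 + r_real) = 1.0292 / 1.0329
(1 + r_real) = 0.996418
r_real = 0.996418 - 1 = -0.003582

-0.003582


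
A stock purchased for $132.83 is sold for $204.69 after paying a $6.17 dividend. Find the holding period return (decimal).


Formula: HPR = (P1 - P0 + D) / P0
Gain: $204.69 - $132.83 + $6.17 = $78.03
HPR = $78.03 / $132.83 = 0.5874

0.5874


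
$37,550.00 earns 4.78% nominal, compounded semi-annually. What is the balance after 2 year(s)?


Formula: FV = P * (1 + r/m)^(m*t)
Period rate: r/m = 0.0478 / 2 = 0.0239
Total periods: m*t = 2 * 2 = 4
Growth factor: (1 + 0.0239)^4 = 1.099082
FV = $37,550.00 * 1.099082 = $41,270.54

$41,270.54


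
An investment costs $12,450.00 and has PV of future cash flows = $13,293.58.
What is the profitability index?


Formula: PI = PV(cash flows) / initial investment
Substituting: PI = $13,293.58 / $12,450.00
PI = 1.0678

1.0678


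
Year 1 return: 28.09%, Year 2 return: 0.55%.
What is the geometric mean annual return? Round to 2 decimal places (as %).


Formula: Geometric mean = ((1+r1)*(1+r2))^(1/2) - 1
Product: (1 + 0.2809) * (1 + 0.0055) = 1.2809 * 1.0055 = 1.287945
Square root: 1.287945^0.5 = 1.134877
Geometric mean = 1.134877 - 1 = 0.134877
As percentage: 13.49%

13.49%


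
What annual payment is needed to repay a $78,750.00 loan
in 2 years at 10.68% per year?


Formula: PMT = PV * r / (1 - (1+r)^(-n))
Denominator: 1 - (1 + 0.1068)^(-2) = 0.183678
Numerator: $78,750.00 * 0.1068 = 8410.5
PMT = 8410.5 / 0.183678 = $45,789.46

$45,789.46


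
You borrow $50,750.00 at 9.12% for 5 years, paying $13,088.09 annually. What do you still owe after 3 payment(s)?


Formula: Balance = PV*(1+r)^k - PMT*((1+r)^k - 1)/r
Growth: (1 + 0.0912)^3 = 1.299311
Accumulated factor: ((1+r)^k - 1)/r = 3.281917
Balance = $50,750.00 * 1.299311 - $13,088.09 * 3.281917
Balance = $22,986.00

$22,986.00


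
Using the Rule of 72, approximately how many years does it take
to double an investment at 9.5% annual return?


Formula: Years ≈ 72 / r
Substituting: Years ≈ 72 / 9.5
Years ≈ 7.6

7.6 years


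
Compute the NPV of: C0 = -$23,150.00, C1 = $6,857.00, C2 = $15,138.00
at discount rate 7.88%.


Formula: NPV = C0 + C1/(1+r) + C2/(1+r)^2
Discount C1: $6,857.00 / (1 + 0.0788) = $6,356.14
Discount C2: $15,138.00 / (1 + 0.0788)^2 = $13,007.28
NPV = -$23,150.00 + $6,356.14 + $13,007.28 = -$3,786.58

-$3,786.58


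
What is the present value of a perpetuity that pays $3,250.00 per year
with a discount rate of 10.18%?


Formula: PV = C / r
Substituting: PV = $3,250.00 / 0.1018
PV = $31,925.34

$31,925.34


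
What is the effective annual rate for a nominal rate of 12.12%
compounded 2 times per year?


Formula: EAR = (1 + r/m)^m - 1
Period rate: r/m = 0.1212 / 2 = 0.0606
Compounding: (1 + 0.0606)^2 = 1.124872
EAR = 1.124872 - 1 = 0.124872

0.124872


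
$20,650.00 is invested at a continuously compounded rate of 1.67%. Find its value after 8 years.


Formula: FV = P * e^(r*t)
Exponent: r*t = 0.0167 * 8 = 0.1336
e^(0.1336) = 1.142936
FV = $20,650.00 * 1.142936 = $23,601.62

$23,601.62


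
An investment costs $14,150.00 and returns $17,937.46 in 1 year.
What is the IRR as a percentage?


Formula: IRR = C1/C0 - 1
Substituting: IRR = $17,937.46 / $14,150.00 - 1
Ratio: 1.267665 - 1 = 0.267665
IRR = 26.7665%

26.7665%


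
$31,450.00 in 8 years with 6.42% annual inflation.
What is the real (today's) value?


Formula: Real value = nominal / (1 + inflation)^years
Price level: (1 + 0.0642)^8 = 1.645076
Real value = $31,450.00 / 1.645076 = $19,117.65

$19,117.65


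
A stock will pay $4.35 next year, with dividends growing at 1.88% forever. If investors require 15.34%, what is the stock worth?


Formula: P = D1 / (r - g)
Spread: r - g = 0.1534 - 0.0188 = 0.1346
Substituting: P = $4.35 / 0.1346
P = $32.32

$32.32


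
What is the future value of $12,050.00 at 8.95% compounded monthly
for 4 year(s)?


Formula: FV = P * (1 + r/m)^(m*t)
Period rate: r/m = 0.0895 / 12 = 0.007458
Total periods: m*t = 12 * 4 = 48
Growth factor: (1 + 0.007458)^48 = 1.428567
FV = $12,050.00 * 1.428567 = $17,214.23

$17,214.23


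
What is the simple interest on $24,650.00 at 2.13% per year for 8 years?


Formula: I = P * r * t
Substituting: I = $24,650.00 * 0.0213 * 8
Step: I = $24,650.00 * 0.1704
I = $4,200.36

$4,200.36


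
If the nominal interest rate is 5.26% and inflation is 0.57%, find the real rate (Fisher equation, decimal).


Formula: (1 + r_real) = (1 + r_nom) / (1 + inflation)
Substituting: (1 + r_real) = 1.0526 / 1.0057
(1 + r_real) = 1.046634
r_real = 1.046634 - 1 = 0.046634

0.046634


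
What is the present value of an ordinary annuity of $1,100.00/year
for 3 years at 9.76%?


Formula: PV = PMT * (1 - (1+r)^(-n)) / r
Discount factor: (1 + 0.0976)^(-3) = 0.756254
Bracket: 1 - 0.756254 = 0.243746
PV = $1,100.00 * 0.243746 / 0.0976 = $2,747.14

$2,747.14


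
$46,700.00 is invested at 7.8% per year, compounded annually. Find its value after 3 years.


Formula: FV = P * (1 + r)^n
Substituting: FV = $46,700.00 * (1 + 0.078)^3
Growth factor: (1.078)^3 = 1.252727
FV = $46,700.00 * 1.252727 = $58,502.33

$58,502.33


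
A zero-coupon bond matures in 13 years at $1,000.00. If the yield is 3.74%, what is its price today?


Formula: Price = FV / (1 + r)^n
Substituting: Price = $1,000.00 / (1 + 0.0374)^13
Discount factor: (1.0374)^13 = 1.611763
Price = $1,000.00 / 1.611763 = $620.44

$620.44


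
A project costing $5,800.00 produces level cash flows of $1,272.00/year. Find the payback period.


Formula: Payback = investment / annual cash flow
Substituting: Payback = $5,800.00 / $1,272.00
Payback = 4.5597 years

4.5597 years


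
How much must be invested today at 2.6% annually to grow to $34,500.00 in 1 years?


Formula: PV = FV / (1 + r)^n
Substituting: PV = $34,500.00 / (1 + 0.026)^1
Discount factor: (1.026)^1 = 1.026
PV = $34,500.00 / 1.026 = $33,625.73

$33,625.73


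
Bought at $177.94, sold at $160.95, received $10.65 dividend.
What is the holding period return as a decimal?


Formula: HPR = (P1 - P0 + D) / P0
Gain: $160.95 - $177.94 + $10.65 = -$6.34
HPR = -$6.34 / $177.94 = -0.0356

-0.0356


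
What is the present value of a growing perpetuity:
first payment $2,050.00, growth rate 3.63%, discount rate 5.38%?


Formula: PV = C / (r - g)
Spread: r - g = 0.0538 - 0.0363 = 0.0175
Substituting: PV = $2,050.00 / 0.0175
PV = $117,142.86

$117,142.86


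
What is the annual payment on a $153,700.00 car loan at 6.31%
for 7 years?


Formula: PMT = PV * r / (1 - (1+r)^(-n))
Denominator: 1 - (1 + 0.0631)^(-7) = 0.3484
Numerator: $153,700.00 * 0.0631 = 9698.47
PMT = 9698.47 / 0.3484 = $27,837.18

$27,837.18


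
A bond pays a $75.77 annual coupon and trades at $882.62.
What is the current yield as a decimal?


Formula: Current yield = annual coupon / price
Substituting: CY = $75.77 / $882.62
CY = 0.085847

0.085847


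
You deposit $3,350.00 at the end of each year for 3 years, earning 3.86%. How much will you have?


Formula: FV = PMT * ((1+r)^n - 1) / r
Growth factor: (1 + 0.0386)^3 = 1.120327
Numerator: 1.120327 - 1 = 0.120327
FV = $3,350.00 * 0.120327 / 0.0386 = $10,442.92

$10,442.92


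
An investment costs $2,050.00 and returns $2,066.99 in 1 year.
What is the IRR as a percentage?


Formula: IRR = C1/C0 - 1
Substituting: IRR = $2,066.99 / $2,050.00 - 1
Ratio: 1.008288 - 1 = 0.008288
IRR = 0.8288%

0.8288%


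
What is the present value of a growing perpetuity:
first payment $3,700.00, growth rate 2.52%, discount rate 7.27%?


Formula: PV = C / (r - g)
Spread: r - g = 0.0727 - 0.0252 = 0.0475
Substituting: PV = $3,700.00 / 0.0475
PV = $77,894.74

$77,894.74


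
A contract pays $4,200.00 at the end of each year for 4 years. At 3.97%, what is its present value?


Formula: PV = PMT * (1 - (1+r)^(-n)) / r
Discount factor: (1 + 0.0397)^(-4) = 0.855791
Bracket: 1 - 0.855791 = 0.144209
PV = $4,200.00 * 0.144209 / 0.0397 = $15,256.34

$15,256.34


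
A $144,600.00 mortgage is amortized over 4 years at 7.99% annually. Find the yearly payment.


Formula: PMT = PV * r / (1 - (1+r)^(-n))
Denominator: 1 - (1 + 0.0799)^(-4) = 0.264698
Numerator: $144,600.00 * 0.0799 = 11553.54
PMT = 11553.54 / 0.264698 = $43,648.03

$43,648.03


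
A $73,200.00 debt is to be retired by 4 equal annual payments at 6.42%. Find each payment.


Formula: PMT = PV * r / (1 - (1+r)^(-n))
Denominator: 1 - (1 + 0.0642)^(-4) = 0.220337
Numerator: $73,200.00 * 0.0642 = 4699.44
PMT = 4699.44 / 0.220337 = $21,328.43

$21,328.43


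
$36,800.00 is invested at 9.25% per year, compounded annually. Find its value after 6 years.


Formula: FV = P * (1 + r)^n
Substituting: FV = $36,800.00 * (1 + 0.0925)^6
Growth factor: (1.0925)^6 = 1.700312
FV = $36,800.00 * 1.700312 = $62,571.49

$62,571.49


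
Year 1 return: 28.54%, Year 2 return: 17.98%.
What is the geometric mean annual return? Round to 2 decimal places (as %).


Formula: Geometric mean = ((1+r1)*(1+r2))^(1/2) - 1
Product: (1 + 0.2854) * (1 + 0.1798) = 1.2854 * 1.1798 = 1.516515
Square root: 1.516515^0.5 = 1.231469
Geometric mean = 1.231469 - 1 = 0.231469
As percentage: 23.15%

23.15%


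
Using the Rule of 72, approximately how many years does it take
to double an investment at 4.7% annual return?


Formula: Years ≈ 72 / r
Substituting: Years ≈ 72 / 4.7
Years ≈ 15.3

15.3 years


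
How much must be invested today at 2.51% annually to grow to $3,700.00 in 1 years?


Formula: PV = FV / (1 + r)^n
Substituting: PV = $3,700.00 / (1 + 0.0251)^1
Discount factor: (1.0251)^1 = 1.0251
PV = $3,700.00 / 1.0251 = $3,609.40

$3,609.40


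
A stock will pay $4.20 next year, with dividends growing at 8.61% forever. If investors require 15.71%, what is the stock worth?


Formula: P = D1 / (r - g)
Spread: r - g = 0.1571 - 0.0861 = 0.071
Substituting: P = $4.20 / 0.071
P = $59.15

$59.15


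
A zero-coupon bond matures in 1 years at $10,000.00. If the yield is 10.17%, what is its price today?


Formula: Price = FV / (1 + r)^n
Substituting: Price = $10,000.00 / (1 + 0.1017)^1
Discount factor: (1.1017)^1 = 1.1017
Price = $10,000.00 / 1.1017 = $9,076.88

$9,076.88


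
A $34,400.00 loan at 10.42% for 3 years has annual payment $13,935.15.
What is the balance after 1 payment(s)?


Formula: Balance = PV*(1+r)^k - PMT*((1+r)^k - 1)/r
Growth: (1 + 0.1042)^1 = 1.1042
Accumulated factor: ((1+r)^k - 1)/r = 1.0
Balance = $34,400.00 * 1.1042 - $13,935.15 * 1.0
Balance = $24,049.33

$24,049.33


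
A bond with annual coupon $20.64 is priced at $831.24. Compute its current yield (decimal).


Formula: Current yield = annual coupon / price
Substituting: CY = $20.64 / $831.24
CY = 0.02483

0.02483


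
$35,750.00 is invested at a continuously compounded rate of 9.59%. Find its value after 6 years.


Formula: FV = P * e^(r*t)
Exponent: r*t = 0.0959 * 6 = 0.5754
e^(0.5754) = 1.777842
FV = $35,750.00 * 1.777842 = $63,557.83

$63,557.83


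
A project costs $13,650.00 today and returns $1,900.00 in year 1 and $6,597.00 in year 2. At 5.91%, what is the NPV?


Formula: NPV = C0 + C1/(1+r) + C2/(1+r)^2
Discount C1: $1,900.00 / (1 + 0.0591) = $1,793.98
Discount C2: $6,597.00 / (1 + 0.0591)^2 = $5,881.29
NPV = -$13,650.00 + $1,793.98 + $5,881.29 = -$5,974.73

-$5,974.73


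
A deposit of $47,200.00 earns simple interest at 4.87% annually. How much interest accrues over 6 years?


Formula: I = P * r * t
Substituting: I = $47,200.00 * 0.0487 * 6
Step: I = $47,200.00 * 0.2922
I = $13,791.84

$13,791.84


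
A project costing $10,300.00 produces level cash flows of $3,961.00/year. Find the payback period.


Formula: Payback = investment / annual cash flow
Substituting: Payback = $10,300.00 / $3,961.00
Payback = 2.6004 years

2.6004 years


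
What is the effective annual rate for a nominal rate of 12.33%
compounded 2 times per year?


Formula: EAR = (1 + r/m)^m - 1
Period rate: r/m = 0.1233 / 2 = 0.06165
Compounding: (1 + 0.06165)^2 = 1.127101
EAR = 1.127101 - 1 = 0.127101

0.127101


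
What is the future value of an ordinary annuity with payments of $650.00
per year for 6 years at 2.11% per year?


Formula: FV = PMT * ((1+r)^n - 1) / r
Growth factor: (1 + 0.0211)^6 = 1.133469
Numerator: 1.133469 - 1 = 0.133469
FV = $650.00 * 0.133469 / 0.0211 = $4,111.61

$4,111.61


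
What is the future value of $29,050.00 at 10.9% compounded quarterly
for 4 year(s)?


Formula: FV = P * (1 + r/m)^(m*t)
Period rate: r/m = 0.109 / 4 = 0.02725
Total periods: m*t = 4 * 4 = 16
Growth factor: (1 + 0.02725)^16 = 1.537512
FV = $29,050.00 * 1.537512 = $44,664.71

$44,664.71


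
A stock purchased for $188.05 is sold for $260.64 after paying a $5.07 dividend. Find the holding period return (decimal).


Formula: HPR = (P1 - P0 + D) / P0
Gain: $260.64 - $188.05 + $5.07 = $77.66
HPR = $77.66 / $188.05 = 0.413

0.413


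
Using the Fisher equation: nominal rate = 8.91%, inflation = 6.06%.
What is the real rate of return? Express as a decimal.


Formula: (1 + r_real) = (1 + r_nom) / (1 + inflation)
Substituting: (1 + r_real) = 1.0891 / 1.0606
(1 + r_real) = 1.026872
r_real = 1.026872 - 1 = 0.026872

0.026872


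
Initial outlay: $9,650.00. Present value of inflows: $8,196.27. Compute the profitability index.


Formula: PI = PV(cash flows) / initial investment
Substituting: PI = $8,196.27 / $9,650.00
PI = 0.8494

0.8494


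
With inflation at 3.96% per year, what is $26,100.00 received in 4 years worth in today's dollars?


Formula: Real value = nominal / (1 + inflation)^years
Price level: (1 + 0.0396)^4 = 1.16806
Real value = $26,100.00 / 1.16806 = $22,344.75

$22,344.75


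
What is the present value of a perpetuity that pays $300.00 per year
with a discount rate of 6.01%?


Formula: PV = C / r
Substituting: PV = $300.00 / 0.0601
PV = $4,991.68

$4,991.68


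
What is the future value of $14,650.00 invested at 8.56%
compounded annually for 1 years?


Formula: FV = P * (1 + r)^n
Substituting: FV = $14,650.00 * (1 + 0.0856)^1
Growth factor: (1.0856)^1 = 1.0856
FV = $14,650.00 * 1.0856 = $15,904.04

$15,904.04


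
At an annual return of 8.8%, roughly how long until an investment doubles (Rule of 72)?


Formula: Years ≈ 72 / r
Substituting: Years ≈ 72 / 8.8
Years ≈ 8.2

8.2 years


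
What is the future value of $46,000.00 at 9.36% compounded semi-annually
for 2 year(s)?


Formula: FV = P * (1 + r/m)^(m*t)
Period rate: r/m = 0.0936 / 2 = 0.0468
Total periods: m*t = 2 * 2 = 4
Growth factor: (1 + 0.0468)^4 = 1.200756
FV = $46,000.00 * 1.200756 = $55,234.79

$55,234.79


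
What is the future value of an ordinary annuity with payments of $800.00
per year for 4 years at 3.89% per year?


Formula: FV = PMT * ((1+r)^n - 1) / r
Growth factor: (1 + 0.0389)^4 = 1.164917
Numerator: 1.164917 - 1 = 0.164917
FV = $800.00 * 0.164917 / 0.0389 = $3,391.61

$3,391.61


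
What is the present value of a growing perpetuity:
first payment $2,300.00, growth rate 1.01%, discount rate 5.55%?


Formula: PV = C / (r - g)
Spread: r - g = 0.0555 - 0.0101 = 0.0454
Substituting: PV = $2,300.00 / 0.0454
PV = $50,660.79

$50,660.79


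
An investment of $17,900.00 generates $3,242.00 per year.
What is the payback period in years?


Formula: Payback = investment / annual cash flow
Substituting: Payback = $17,900.00 / $3,242.00
Payback = 5.5213 years

5.5213 years


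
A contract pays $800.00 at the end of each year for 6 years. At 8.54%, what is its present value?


Formula: PV = PMT * (1 - (1+r)^(-n)) / r
Discount factor: (1 + 0.0854)^(-6) = 0.611591
Bracket: 1 - 0.611591 = 0.388409
PV = $800.00 * 0.388409 / 0.0854 = $3,638.49

$3,638.49


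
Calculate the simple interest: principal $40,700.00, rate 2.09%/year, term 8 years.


Formula: I = P * r * t
Substituting: I = $40,700.00 * 0.0209 * 8
Step: I = $40,700.00 * 0.1672
I = $6,805.04

$6,805.04


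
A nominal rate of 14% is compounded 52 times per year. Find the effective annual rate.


Formula: EAR = (1 + r/m)^m - 1
Period rate: r/m = 0.14 / 52 = 0.002692
Compounding: (1 + 0.002692)^52 = 1.150057
EAR = 1.150057 - 1 = 0.150057

0.150057


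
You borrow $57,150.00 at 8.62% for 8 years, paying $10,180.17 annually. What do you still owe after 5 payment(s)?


Formula: Balance = PV*(1+r)^k - PMT*((1+r)^k - 1)/r
Growth: (1 + 0.0862)^5 = 1.51199
Accumulated factor: ((1+r)^k - 1)/r = 5.939562
Balance = $57,150.00 * 1.51199 - $10,180.17 * 5.939562
Balance = $25,944.49

$25,944.49


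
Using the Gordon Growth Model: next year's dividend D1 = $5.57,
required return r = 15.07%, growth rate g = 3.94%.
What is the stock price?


Formula: P = D1 / (r - g)
Spread: r - g = 0.1507 - 0.0394 = 0.1113
Substituting: P = $5.57 / 0.1113
P = $50.04

$50.04


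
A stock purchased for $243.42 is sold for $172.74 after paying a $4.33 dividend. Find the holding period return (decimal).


Formula: HPR = (P1 - P0 + D) / P0
Gain: $172.74 - $243.42 + $4.33 = -$66.35
HPR = -$66.35 / $243.42 = -0.2726

-0.2726
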